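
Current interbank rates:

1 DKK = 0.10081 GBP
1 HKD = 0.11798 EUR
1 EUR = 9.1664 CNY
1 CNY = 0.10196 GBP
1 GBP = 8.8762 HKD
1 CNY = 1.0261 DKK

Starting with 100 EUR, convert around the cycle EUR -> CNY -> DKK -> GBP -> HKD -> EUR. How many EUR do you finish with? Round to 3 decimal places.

99.295

100 EUR × 9.1664 = 916.64 CNY
916.64 CNY × 1.0261 = 940.564304 DKK
940.564304 DKK × 0.10081 = 94.81828748624 GBP
94.81828748624 GBP × 8.8762 = 841.626083385363488 HKD
841.626083385363488 HKD × 0.11798 = 99.29504531780518431424 EUR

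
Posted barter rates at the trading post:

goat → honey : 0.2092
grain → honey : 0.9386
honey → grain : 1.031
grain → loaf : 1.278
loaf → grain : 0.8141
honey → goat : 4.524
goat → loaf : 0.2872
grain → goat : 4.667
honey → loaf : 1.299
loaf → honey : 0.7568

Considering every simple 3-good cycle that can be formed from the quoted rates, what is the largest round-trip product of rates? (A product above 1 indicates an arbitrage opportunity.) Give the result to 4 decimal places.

grain→goat→loaf→grain: 4.667 × 0.2872 × 0.8141 = 1.09119
grain→goat→honey→grain: 4.667 × 0.2092 × 1.031 = 1.00660
grain→loaf→honey→grain: 1.278 × 0.7568 × 1.031 = 0.99717
grain→honey→loaf→grain: 0.9386 × 1.299 × 0.8141 = 0.99258
goat→loaf→honey→goat: 0.2872 × 0.7568 × 4.524 = 0.98330
Maximum is grain→goat→loaf→grain at 1.0912; arbitrage exists.

1.0912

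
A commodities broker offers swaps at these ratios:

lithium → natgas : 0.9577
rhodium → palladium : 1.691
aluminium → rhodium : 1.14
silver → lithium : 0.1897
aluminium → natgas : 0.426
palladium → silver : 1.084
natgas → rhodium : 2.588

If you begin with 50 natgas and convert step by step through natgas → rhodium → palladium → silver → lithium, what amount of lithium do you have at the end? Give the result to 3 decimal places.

44.996

50 natgas × 2.588 = 129.4 rhodium
129.4 rhodium × 1.691 = 218.8154 palladium
218.8154 palladium × 1.084 = 237.1958936 silver
237.1958936 silver × 0.1897 = 44.99606101592 lithium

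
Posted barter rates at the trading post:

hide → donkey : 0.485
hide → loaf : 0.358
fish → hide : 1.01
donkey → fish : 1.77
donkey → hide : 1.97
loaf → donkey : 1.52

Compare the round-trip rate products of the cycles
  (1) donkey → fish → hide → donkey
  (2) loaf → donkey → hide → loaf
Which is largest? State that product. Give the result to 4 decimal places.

(1) 1.77 × 1.01 × 0.485 = 0.86703
(2) 1.52 × 1.97 × 0.358 = 1.07200
Highest is cycle (2) at 1.0720 (>1, arbitrage).

1.0720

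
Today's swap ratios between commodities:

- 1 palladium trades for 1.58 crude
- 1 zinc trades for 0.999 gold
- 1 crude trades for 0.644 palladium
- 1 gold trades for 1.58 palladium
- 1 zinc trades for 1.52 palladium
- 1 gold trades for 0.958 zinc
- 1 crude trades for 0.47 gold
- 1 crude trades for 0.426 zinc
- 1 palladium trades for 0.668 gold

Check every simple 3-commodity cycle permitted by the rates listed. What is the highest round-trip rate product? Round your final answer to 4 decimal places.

crude→gold→palladium→crude: 0.47 × 1.58 × 1.58 = 1.17331
crude→zinc→palladium→crude: 0.426 × 1.52 × 1.58 = 1.02308
palladium→gold→zinc→palladium: 0.668 × 0.958 × 1.52 = 0.97271
Maximum is crude→gold→palladium→crude at 1.1733; arbitrage exists.

1.1733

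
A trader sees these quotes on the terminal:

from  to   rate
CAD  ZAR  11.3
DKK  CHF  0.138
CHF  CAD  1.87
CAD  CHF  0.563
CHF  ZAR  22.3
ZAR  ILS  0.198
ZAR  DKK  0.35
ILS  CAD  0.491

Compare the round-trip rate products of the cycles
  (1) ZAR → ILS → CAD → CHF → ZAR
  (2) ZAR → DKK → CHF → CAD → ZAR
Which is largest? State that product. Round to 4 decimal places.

1.2206

(1) 0.198 × 0.491 × 0.563 × 22.3 = 1.22056
(2) 0.35 × 0.138 × 1.87 × 11.3 = 1.02063
Highest is cycle (1) at 1.2206 (>1, arbitrage).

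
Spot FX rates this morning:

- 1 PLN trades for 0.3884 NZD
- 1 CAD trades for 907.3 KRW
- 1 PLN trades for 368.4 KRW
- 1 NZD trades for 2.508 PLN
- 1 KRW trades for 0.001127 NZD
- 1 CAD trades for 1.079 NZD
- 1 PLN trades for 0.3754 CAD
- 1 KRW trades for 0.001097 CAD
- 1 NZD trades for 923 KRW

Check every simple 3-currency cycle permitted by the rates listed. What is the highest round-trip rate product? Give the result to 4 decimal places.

CAD→NZD→KRW→CAD: 1.079 × 923 × 0.001097 = 1.09252
NZD→PLN→KRW→NZD: 2.508 × 368.4 × 0.001127 = 1.04129
CAD→NZD→PLN→CAD: 1.079 × 2.508 × 0.3754 = 1.01588
Maximum is CAD→NZD→KRW→CAD at 1.0925; arbitrage exists.

1.0925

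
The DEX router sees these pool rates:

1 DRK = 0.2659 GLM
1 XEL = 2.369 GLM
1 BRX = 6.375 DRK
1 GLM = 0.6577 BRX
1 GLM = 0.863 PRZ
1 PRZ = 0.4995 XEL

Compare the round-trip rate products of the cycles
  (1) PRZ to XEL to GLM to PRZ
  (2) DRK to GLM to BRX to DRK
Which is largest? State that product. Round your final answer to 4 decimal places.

(1) 0.4995 × 2.369 × 0.863 = 1.02120
(2) 0.2659 × 0.6577 × 6.375 = 1.11488
Highest is cycle (2) at 1.1149 (>1, arbitrage).

1.1149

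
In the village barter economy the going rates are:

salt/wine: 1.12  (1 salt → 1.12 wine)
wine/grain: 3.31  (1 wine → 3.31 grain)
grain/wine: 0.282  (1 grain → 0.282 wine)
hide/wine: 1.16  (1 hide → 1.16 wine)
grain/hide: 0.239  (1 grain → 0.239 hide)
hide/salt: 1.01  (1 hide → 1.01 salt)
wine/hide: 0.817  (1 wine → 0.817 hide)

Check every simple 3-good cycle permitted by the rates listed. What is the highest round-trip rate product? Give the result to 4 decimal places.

salt→wine→hide→salt: 1.12 × 0.817 × 1.01 = 0.92419
hide→wine→grain→hide: 1.16 × 3.31 × 0.239 = 0.91766
Maximum is salt→wine→hide→salt at 0.9242; no arbitrage — every cycle loses value.

0.9242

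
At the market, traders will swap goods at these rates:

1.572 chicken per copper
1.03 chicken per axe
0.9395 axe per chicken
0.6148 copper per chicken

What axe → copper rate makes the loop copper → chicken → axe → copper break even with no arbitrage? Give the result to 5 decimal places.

0.67710

Known legs of the cycle: 1.572 × 0.9395 = 1.476894
For no arbitrage the full-cycle product must be 1, so the missing rate is 1 / 1.476894 ≈ 0.6770967.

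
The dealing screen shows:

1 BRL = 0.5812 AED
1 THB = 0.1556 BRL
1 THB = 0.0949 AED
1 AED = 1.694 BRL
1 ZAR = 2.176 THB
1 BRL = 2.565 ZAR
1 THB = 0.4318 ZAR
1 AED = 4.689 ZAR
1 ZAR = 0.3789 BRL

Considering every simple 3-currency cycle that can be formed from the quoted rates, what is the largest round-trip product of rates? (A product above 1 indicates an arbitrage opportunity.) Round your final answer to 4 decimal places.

ZAR→BRL→AED→ZAR: 0.3789 × 0.5812 × 4.689 = 1.03260
ZAR→THB→AED→ZAR: 2.176 × 0.0949 × 4.689 = 0.96829
ZAR→THB→BRL→ZAR: 2.176 × 0.1556 × 2.565 = 0.86847
Maximum is ZAR→BRL→AED→ZAR at 1.0326; arbitrage exists.

1.0326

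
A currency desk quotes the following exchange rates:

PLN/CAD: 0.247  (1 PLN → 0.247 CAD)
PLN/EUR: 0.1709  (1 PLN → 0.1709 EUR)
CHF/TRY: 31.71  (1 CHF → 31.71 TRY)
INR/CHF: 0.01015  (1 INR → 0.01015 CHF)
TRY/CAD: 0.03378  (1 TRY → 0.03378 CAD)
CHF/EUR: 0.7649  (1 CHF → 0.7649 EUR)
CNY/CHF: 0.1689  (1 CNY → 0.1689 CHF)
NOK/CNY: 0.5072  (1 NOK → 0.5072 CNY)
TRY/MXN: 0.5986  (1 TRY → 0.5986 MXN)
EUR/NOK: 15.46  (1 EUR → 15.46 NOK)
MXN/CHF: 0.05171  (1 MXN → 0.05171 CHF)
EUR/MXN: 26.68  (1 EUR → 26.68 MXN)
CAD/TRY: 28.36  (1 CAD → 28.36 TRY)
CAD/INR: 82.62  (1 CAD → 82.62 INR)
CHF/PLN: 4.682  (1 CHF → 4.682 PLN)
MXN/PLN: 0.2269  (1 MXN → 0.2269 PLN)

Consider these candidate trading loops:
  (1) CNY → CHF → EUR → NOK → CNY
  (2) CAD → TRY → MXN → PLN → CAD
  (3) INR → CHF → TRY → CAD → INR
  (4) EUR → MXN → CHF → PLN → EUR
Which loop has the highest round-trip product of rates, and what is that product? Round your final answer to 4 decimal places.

1.1039

(1) 0.1689 × 0.7649 × 15.46 × 0.5072 = 1.01303
(2) 28.36 × 0.5986 × 0.2269 × 0.247 = 0.95142
(3) 0.01015 × 31.71 × 0.03378 × 82.62 = 0.89827
(4) 26.68 × 0.05171 × 4.682 × 0.1709 = 1.10391
Highest is cycle (4) at 1.1039 (>1, arbitrage).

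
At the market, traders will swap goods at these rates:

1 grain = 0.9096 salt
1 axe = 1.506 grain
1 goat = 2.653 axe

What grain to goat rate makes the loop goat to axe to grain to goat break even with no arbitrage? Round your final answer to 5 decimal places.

0.25029

Known legs of the cycle: 2.653 × 1.506 = 3.995418
For no arbitrage the full-cycle product must be 1, so the missing rate is 1 / 3.995418 ≈ 0.2502867.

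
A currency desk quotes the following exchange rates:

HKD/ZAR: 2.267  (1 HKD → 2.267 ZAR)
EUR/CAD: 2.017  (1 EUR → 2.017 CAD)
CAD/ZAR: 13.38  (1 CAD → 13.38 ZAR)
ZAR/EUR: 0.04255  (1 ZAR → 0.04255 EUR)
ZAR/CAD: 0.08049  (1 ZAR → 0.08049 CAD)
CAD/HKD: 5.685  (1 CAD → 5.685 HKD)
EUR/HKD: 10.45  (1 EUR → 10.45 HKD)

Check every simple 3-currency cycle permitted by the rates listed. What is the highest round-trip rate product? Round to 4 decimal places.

CAD→ZAR→EUR→CAD: 13.38 × 0.04255 × 2.017 = 1.14832
CAD→HKD→ZAR→CAD: 5.685 × 2.267 × 0.08049 = 1.03735
EUR→HKD→ZAR→EUR: 10.45 × 2.267 × 0.04255 = 1.00802
Maximum is CAD→ZAR→EUR→CAD at 1.1483; arbitrage exists.

1.1483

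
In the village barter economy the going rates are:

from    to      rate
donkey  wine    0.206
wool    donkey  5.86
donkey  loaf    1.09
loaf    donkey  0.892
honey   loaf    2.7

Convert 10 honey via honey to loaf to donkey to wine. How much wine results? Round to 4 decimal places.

4.9613

10 honey × 2.7 = 27 loaf
27 loaf × 0.892 = 24.084 donkey
24.084 donkey × 0.206 = 4.961304 wine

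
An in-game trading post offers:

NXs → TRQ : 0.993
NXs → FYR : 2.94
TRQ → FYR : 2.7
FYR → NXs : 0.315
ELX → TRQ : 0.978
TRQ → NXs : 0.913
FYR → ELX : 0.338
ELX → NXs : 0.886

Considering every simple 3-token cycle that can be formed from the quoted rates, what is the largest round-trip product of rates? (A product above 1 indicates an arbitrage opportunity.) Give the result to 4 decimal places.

0.8925

TRQ→FYR→ELX→TRQ: 2.7 × 0.338 × 0.978 = 0.89252
NXs→FYR→ELX→NXs: 2.94 × 0.338 × 0.886 = 0.88044
TRQ→FYR→NXs→TRQ: 2.7 × 0.315 × 0.993 = 0.84455
Maximum is TRQ→FYR→ELX→TRQ at 0.8925; no arbitrage — every cycle loses value.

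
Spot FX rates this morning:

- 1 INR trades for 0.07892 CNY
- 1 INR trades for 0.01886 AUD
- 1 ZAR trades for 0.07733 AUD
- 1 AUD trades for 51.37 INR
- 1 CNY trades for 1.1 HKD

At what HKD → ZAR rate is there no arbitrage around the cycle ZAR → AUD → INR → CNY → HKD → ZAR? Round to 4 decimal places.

Known legs of the cycle: 0.07733 × 51.37 × 0.07892 × 1.1 = 0.3448556435852
For no arbitrage the full-cycle product must be 1, so the missing rate is 1 / 0.3448556435852 ≈ 2.899764.

2.8998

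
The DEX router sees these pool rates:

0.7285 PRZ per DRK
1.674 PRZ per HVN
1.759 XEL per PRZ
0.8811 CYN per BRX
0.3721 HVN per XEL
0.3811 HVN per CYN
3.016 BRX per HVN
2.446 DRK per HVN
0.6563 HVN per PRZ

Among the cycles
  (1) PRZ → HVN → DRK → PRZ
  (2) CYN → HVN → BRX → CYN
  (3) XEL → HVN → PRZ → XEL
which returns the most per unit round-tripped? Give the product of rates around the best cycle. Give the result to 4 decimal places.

1.1695

(1) 0.6563 × 2.446 × 0.7285 = 1.16947
(2) 0.3811 × 3.016 × 0.8811 = 1.01273
(3) 0.3721 × 1.674 × 1.759 = 1.09567
Highest is cycle (1) at 1.1695 (>1, arbitrage).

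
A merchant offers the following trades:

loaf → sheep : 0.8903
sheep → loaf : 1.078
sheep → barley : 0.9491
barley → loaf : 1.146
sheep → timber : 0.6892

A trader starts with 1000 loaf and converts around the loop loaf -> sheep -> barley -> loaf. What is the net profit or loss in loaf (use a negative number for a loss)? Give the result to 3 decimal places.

1000 loaf × 0.8903 = 890.3 sheep
890.3 sheep × 0.9491 = 844.98373 barley
844.98373 barley × 1.146 = 968.35135458 loaf
Net change: 968.35135458 − 1000 = -31.64864542 loaf

-31.649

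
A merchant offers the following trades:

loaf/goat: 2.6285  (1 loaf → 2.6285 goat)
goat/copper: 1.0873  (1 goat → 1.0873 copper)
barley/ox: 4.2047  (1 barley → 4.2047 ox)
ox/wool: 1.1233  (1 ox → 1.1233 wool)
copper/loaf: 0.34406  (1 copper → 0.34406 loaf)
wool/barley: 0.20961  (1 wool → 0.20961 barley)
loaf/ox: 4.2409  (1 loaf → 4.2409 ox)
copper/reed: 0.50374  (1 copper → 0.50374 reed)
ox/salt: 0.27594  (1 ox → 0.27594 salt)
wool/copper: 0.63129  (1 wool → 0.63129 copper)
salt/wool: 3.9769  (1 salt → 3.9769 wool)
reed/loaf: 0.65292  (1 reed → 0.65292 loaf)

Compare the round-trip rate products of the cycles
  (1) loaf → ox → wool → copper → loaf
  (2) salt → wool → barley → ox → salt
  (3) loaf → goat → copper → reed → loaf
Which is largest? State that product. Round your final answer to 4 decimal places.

1.0347

(1) 4.2409 × 1.1233 × 0.63129 × 0.34406 = 1.03471
(2) 3.9769 × 0.20961 × 4.2047 × 0.27594 = 0.96718
(3) 2.6285 × 1.0873 × 0.50374 × 0.65292 = 0.93999
Highest is cycle (1) at 1.0347 (>1, arbitrage).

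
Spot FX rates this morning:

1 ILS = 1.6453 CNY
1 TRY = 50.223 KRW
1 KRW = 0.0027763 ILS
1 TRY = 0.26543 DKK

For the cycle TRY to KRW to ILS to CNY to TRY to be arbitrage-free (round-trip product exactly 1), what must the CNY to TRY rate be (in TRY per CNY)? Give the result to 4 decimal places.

Known legs of the cycle: 50.223 × 0.0027763 × 1.6453 = 0.22941094924497
For no arbitrage the full-cycle product must be 1, so the missing rate is 1 / 0.22941094924497 ≈ 4.358990.

4.3590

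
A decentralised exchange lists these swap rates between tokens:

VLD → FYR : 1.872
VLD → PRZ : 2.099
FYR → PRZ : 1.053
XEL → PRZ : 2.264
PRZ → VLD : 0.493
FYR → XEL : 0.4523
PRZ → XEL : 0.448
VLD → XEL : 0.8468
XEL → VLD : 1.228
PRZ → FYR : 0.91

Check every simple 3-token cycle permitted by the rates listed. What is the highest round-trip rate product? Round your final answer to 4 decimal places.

1.1548

XEL→VLD→PRZ→XEL: 1.228 × 2.099 × 0.448 = 1.15475
FYR→XEL→VLD→FYR: 0.4523 × 1.228 × 1.872 = 1.03975
FYR→PRZ→VLD→FYR: 1.053 × 0.493 × 1.872 = 0.97181
XEL→PRZ→VLD→XEL: 2.264 × 0.493 × 0.8468 = 0.94516
FYR→XEL→PRZ→FYR: 0.4523 × 2.264 × 0.91 = 0.93185
Maximum is XEL→VLD→PRZ→XEL at 1.1548; arbitrage exists.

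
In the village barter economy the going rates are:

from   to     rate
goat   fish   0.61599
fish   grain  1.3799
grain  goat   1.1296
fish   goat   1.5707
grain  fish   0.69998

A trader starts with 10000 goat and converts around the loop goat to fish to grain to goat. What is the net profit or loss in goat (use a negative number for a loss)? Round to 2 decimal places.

-398.35

10000 goat × 0.61599 = 6159.9 fish
6159.9 fish × 1.3799 = 8500.04601 grain
8500.04601 grain × 1.1296 = 9601.651972896 goat
Net change: 9601.651972896 − 10000 = -398.348027104 goat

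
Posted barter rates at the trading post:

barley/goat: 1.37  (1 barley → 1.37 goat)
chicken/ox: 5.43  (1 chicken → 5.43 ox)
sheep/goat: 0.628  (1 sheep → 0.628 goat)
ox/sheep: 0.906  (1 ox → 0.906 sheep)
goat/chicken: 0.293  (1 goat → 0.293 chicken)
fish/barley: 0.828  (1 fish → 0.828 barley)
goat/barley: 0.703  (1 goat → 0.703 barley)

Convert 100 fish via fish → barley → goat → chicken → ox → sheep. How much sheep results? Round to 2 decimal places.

100 fish × 0.828 = 82.8 barley
82.8 barley × 1.37 = 113.436 goat
113.436 goat × 0.293 = 33.236748 chicken
33.236748 chicken × 5.43 = 180.47554164 ox
180.47554164 ox × 0.906 = 163.51084072584 sheep

163.51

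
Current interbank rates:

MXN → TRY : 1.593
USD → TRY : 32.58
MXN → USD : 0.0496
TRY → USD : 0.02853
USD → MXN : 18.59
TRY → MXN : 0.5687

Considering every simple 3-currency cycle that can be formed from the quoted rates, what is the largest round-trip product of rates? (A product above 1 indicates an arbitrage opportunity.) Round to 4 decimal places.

TRY→MXN→USD→TRY: 0.5687 × 0.0496 × 32.58 = 0.91900
TRY→USD→MXN→TRY: 0.02853 × 18.59 × 1.593 = 0.84488
Maximum is TRY→MXN→USD→TRY at 0.9190; no arbitrage — every cycle loses value.

0.9190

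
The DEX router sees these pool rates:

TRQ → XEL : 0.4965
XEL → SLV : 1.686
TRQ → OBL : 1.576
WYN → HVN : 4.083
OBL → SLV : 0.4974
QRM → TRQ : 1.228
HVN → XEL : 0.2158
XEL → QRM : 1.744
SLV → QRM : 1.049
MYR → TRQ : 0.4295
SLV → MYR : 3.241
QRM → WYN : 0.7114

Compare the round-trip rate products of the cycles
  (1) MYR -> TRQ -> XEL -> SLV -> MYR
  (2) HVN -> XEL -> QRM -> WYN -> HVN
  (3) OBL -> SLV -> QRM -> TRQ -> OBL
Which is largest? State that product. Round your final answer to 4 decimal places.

(1) 0.4295 × 0.4965 × 1.686 × 3.241 = 1.16525
(2) 0.2158 × 1.744 × 0.7114 × 4.083 = 1.09318
(3) 0.4974 × 1.049 × 1.228 × 1.576 = 1.00980
Highest is cycle (1) at 1.1652 (>1, arbitrage).

1.1652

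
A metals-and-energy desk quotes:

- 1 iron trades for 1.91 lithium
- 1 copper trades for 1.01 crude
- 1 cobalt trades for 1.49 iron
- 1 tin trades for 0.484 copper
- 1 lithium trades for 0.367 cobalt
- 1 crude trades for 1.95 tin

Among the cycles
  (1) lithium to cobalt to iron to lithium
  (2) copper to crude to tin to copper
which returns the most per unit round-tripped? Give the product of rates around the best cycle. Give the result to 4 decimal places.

1.0444

(1) 0.367 × 1.49 × 1.91 = 1.04445
(2) 1.01 × 1.95 × 0.484 = 0.95324
Highest is cycle (1) at 1.0444 (>1, arbitrage).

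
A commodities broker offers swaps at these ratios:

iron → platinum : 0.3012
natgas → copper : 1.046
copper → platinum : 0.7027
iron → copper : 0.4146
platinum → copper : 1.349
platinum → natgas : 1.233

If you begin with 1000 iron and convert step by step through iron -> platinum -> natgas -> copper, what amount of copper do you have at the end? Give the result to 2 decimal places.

1000 iron × 0.3012 = 301.2 platinum
301.2 platinum × 1.233 = 371.3796 natgas
371.3796 natgas × 1.046 = 388.4630616 copper

388.46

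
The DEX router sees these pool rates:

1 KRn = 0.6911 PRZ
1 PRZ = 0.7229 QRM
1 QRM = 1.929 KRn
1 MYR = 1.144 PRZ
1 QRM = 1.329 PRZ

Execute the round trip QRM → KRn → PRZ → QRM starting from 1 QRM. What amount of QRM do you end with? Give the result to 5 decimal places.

1 QRM × 1.929 = 1.929 KRn
1.929 KRn × 0.6911 = 1.3331319 PRZ
1.3331319 PRZ × 0.7229 = 0.96372105051 QRM

0.96372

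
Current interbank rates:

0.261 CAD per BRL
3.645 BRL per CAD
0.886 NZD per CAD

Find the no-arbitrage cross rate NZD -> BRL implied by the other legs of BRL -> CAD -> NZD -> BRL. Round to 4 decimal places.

Known legs of the cycle: 0.261 × 0.886 = 0.231246
For no arbitrage the full-cycle product must be 1, so the missing rate is 1 / 0.231246 ≈ 4.324399.

4.3244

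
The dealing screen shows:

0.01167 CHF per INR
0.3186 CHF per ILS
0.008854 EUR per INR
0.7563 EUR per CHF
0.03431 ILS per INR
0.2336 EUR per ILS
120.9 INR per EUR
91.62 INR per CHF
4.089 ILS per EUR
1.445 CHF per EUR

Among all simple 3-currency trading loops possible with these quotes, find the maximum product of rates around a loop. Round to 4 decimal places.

EUR→CHF→INR→EUR: 1.445 × 91.62 × 0.008854 = 1.17219
EUR→INR→CHF→EUR: 120.9 × 0.01167 × 0.7563 = 1.06707
CHF→INR→ILS→CHF: 91.62 × 0.03431 × 0.3186 = 1.00151
EUR→ILS→CHF→EUR: 4.089 × 0.3186 × 0.7563 = 0.98527
EUR→INR→ILS→EUR: 120.9 × 0.03431 × 0.2336 = 0.96899
Maximum is EUR→CHF→INR→EUR at 1.1722; arbitrage exists.

1.1722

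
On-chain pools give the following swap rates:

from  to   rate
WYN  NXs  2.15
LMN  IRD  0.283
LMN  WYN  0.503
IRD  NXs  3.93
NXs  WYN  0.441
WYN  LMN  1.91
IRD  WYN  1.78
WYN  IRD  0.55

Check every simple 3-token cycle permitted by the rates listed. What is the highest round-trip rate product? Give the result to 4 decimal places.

LMN→IRD→WYN→LMN: 0.283 × 1.78 × 1.91 = 0.96214
WYN→IRD→NXs→WYN: 0.55 × 3.93 × 0.441 = 0.95322
Maximum is LMN→IRD→WYN→LMN at 0.9621; no arbitrage — every cycle loses value.

0.9621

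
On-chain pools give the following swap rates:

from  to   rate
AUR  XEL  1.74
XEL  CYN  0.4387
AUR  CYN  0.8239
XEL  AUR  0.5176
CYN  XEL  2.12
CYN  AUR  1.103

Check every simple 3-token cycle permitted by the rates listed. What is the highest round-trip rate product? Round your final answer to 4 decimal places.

0.9041

AUR→CYN→XEL→AUR: 0.8239 × 2.12 × 0.5176 = 0.90408
AUR→XEL→CYN→AUR: 1.74 × 0.4387 × 1.103 = 0.84196
Maximum is AUR→CYN→XEL→AUR at 0.9041; no arbitrage — every cycle loses value.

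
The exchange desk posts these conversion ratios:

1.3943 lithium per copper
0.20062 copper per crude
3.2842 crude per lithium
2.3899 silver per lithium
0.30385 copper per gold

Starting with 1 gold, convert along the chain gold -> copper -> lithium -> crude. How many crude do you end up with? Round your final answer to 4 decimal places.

1 gold × 0.30385 = 0.30385 copper
0.30385 copper × 1.3943 = 0.423658055 lithium
0.423658055 lithium × 3.2842 = 1.391377784231 crude

1.3914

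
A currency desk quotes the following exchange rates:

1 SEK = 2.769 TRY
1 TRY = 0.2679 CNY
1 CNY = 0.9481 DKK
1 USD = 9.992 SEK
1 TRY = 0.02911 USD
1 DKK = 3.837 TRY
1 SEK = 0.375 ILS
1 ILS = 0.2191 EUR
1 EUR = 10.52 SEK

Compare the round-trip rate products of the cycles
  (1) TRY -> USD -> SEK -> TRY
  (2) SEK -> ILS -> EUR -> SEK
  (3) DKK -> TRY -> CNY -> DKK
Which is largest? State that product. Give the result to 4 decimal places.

0.9746

(1) 0.02911 × 9.992 × 2.769 = 0.80541
(2) 0.375 × 0.2191 × 10.52 = 0.86435
(3) 3.837 × 0.2679 × 0.9481 = 0.97458
Highest is cycle (3) at 0.9746 (≤1, no arbitrage).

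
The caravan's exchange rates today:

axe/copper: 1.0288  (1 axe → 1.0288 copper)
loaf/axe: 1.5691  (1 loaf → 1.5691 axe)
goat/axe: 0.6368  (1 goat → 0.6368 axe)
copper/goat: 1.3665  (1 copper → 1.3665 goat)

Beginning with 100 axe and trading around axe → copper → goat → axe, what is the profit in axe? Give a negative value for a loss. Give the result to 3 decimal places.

100 axe × 1.0288 = 102.88 copper
102.88 copper × 1.3665 = 140.58552 goat
140.58552 goat × 0.6368 = 89.524859136 axe
Net change: 89.524859136 − 100 = -10.475140864 axe

-10.475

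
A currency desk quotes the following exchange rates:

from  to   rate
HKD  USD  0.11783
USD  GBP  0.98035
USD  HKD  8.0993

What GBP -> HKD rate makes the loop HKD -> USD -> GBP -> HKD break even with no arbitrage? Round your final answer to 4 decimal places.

Known legs of the cycle: 0.11783 × 0.98035 = 0.1155146405
For no arbitrage the full-cycle product must be 1, so the missing rate is 1 / 0.1155146405 ≈ 8.656911.

8.6569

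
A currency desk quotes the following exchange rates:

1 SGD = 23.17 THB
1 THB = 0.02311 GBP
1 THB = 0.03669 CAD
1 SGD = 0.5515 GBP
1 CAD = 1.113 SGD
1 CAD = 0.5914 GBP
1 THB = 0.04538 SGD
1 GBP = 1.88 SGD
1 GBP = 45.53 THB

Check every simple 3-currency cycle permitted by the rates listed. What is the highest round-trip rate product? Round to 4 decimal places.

SGD→GBP→THB→SGD: 0.5515 × 45.53 × 0.04538 = 1.13948
SGD→THB→GBP→SGD: 23.17 × 0.02311 × 1.88 = 1.00666
CAD→GBP→THB→CAD: 0.5914 × 45.53 × 0.03669 = 0.98793
CAD→SGD→THB→CAD: 1.113 × 23.17 × 0.03669 = 0.94617
Maximum is SGD→GBP→THB→SGD at 1.1395; arbitrage exists.

1.1395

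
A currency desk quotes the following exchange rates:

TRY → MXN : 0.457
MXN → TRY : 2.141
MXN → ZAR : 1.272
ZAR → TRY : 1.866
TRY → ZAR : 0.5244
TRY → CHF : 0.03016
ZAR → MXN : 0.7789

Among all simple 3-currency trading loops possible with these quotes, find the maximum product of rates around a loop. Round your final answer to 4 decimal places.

TRY→MXN→ZAR→TRY: 0.457 × 1.272 × 1.866 = 1.08471
TRY→ZAR→MXN→TRY: 0.5244 × 0.7789 × 2.141 = 0.87450
Maximum is TRY→MXN→ZAR→TRY at 1.0847; arbitrage exists.

1.0847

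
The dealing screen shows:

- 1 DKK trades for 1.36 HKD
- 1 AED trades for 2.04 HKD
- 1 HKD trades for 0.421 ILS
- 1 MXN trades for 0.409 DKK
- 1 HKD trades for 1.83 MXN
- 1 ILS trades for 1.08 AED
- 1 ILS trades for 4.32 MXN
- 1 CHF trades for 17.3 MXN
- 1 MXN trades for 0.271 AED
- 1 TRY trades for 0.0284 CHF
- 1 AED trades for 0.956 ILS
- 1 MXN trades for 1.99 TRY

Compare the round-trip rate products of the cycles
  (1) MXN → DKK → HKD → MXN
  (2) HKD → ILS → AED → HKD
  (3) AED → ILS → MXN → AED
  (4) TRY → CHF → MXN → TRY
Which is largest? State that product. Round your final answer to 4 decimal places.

1.1192

(1) 0.409 × 1.36 × 1.83 = 1.01792
(2) 0.421 × 1.08 × 2.04 = 0.92755
(3) 0.956 × 4.32 × 0.271 = 1.11921
(4) 0.0284 × 17.3 × 1.99 = 0.97773
Highest is cycle (3) at 1.1192 (>1, arbitrage).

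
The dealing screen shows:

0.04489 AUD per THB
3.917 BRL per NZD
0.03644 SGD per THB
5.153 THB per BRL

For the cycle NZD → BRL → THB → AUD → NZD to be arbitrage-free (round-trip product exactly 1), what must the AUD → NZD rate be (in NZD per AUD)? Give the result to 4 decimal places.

Known legs of the cycle: 3.917 × 5.153 × 0.04489 = 0.90607327189
For no arbitrage the full-cycle product must be 1, so the missing rate is 1 / 0.90607327189 ≈ 1.103664.

1.1037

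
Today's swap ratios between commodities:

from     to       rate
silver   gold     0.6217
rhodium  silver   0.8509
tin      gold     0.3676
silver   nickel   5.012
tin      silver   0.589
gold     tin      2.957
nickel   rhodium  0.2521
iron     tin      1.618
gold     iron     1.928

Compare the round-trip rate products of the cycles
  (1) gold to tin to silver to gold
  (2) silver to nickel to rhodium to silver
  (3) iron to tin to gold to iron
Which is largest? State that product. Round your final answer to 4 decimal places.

1.1467

(1) 2.957 × 0.589 × 0.6217 = 1.08280
(2) 5.012 × 0.2521 × 0.8509 = 1.07513
(3) 1.618 × 0.3676 × 1.928 = 1.14673
Highest is cycle (3) at 1.1467 (>1, arbitrage).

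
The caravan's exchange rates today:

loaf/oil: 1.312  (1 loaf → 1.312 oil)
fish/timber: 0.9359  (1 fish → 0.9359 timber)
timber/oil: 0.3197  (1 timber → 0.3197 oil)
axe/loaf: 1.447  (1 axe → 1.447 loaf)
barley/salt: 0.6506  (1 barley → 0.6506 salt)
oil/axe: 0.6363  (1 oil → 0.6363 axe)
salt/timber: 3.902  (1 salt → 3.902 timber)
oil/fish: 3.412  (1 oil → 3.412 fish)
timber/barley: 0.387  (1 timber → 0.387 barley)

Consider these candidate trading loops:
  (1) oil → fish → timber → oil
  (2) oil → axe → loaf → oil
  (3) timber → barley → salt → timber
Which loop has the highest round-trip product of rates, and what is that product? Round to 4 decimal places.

(1) 3.412 × 0.9359 × 0.3197 = 1.02090
(2) 0.6363 × 1.447 × 1.312 = 1.20799
(3) 0.387 × 0.6506 × 3.902 = 0.98245
Highest is cycle (2) at 1.2080 (>1, arbitrage).

1.2080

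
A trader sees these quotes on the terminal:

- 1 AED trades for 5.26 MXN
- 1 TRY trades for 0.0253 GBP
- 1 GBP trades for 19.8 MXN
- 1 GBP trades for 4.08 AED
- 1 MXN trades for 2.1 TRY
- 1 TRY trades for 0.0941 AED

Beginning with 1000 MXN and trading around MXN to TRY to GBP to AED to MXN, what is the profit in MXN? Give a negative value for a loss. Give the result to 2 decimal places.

140.21

1000 MXN × 2.1 = 2100 TRY
2100 TRY × 0.0253 = 53.13 GBP
53.13 GBP × 4.08 = 216.7704 AED
216.7704 AED × 5.26 = 1140.212304 MXN
Net change: 1140.212304 − 1000 = 140.212304 MXN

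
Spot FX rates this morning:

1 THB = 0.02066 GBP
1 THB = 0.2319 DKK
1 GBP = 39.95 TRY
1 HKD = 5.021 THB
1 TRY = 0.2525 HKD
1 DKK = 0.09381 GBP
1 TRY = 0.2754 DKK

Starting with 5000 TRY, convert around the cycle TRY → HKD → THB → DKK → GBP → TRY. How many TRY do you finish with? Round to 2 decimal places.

5509.20

5000 TRY × 0.2525 = 1262.5 HKD
1262.5 HKD × 5.021 = 6339.0125 THB
6339.0125 THB × 0.2319 = 1470.01699875 DKK
1470.01699875 DKK × 0.09381 = 137.9022946527375 GBP
137.9022946527375 GBP × 39.95 = 5509.196671376863125 TRY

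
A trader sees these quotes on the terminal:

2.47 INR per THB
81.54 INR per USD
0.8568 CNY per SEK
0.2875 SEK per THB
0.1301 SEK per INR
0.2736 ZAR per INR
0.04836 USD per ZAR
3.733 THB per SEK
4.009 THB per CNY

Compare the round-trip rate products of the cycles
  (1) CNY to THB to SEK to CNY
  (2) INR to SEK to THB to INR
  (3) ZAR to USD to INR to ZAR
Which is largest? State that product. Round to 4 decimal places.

(1) 4.009 × 0.2875 × 0.8568 = 0.98754
(2) 0.1301 × 3.733 × 2.47 = 1.19959
(3) 0.04836 × 81.54 × 0.2736 = 1.07888
Highest is cycle (2) at 1.1996 (>1, arbitrage).

1.1996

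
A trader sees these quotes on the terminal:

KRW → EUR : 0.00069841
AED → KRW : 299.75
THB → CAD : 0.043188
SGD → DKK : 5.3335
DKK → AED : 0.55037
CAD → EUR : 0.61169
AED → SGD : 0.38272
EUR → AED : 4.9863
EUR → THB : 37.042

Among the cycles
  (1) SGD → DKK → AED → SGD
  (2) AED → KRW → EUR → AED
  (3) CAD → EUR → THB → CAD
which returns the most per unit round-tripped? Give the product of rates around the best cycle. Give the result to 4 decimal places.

(1) 5.3335 × 0.55037 × 0.38272 = 1.12344
(2) 299.75 × 0.00069841 × 4.9863 = 1.04387
(3) 0.61169 × 37.042 × 0.043188 = 0.97856
Highest is cycle (1) at 1.1234 (>1, arbitrage).

1.1234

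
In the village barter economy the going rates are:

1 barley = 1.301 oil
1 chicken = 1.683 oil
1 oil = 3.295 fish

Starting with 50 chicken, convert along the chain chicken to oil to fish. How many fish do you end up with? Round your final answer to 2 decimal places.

277.27

50 chicken × 1.683 = 84.15 oil
84.15 oil × 3.295 = 277.27425 fish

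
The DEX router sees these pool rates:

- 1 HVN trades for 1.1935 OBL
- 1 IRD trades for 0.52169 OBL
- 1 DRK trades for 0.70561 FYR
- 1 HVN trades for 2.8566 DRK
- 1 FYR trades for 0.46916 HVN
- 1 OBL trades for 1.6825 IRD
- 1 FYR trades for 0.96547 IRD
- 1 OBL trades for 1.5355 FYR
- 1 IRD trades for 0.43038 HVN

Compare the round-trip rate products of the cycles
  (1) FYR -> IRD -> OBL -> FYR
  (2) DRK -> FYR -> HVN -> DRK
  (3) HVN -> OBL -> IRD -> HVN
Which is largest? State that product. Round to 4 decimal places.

(1) 0.96547 × 0.52169 × 1.5355 = 0.77339
(2) 0.70561 × 0.46916 × 2.8566 = 0.94566
(3) 1.1935 × 1.6825 × 0.43038 = 0.86423
Highest is cycle (2) at 0.9457 (≤1, no arbitrage).

0.9457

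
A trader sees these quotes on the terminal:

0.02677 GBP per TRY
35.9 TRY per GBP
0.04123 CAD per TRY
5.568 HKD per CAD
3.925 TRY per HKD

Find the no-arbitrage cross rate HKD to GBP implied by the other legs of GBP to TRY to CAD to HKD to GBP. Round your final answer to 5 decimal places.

0.12134

Known legs of the cycle: 35.9 × 0.04123 × 5.568 = 8.241514176
For no arbitrage the full-cycle product must be 1, so the missing rate is 1 / 8.241514176 ≈ 0.1213369.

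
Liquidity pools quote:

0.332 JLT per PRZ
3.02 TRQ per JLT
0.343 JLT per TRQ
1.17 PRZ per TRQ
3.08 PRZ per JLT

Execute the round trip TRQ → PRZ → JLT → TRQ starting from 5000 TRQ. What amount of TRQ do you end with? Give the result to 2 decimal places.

5865.44

5000 TRQ × 1.17 = 5850 PRZ
5850 PRZ × 0.332 = 1942.2 JLT
1942.2 JLT × 3.02 = 5865.444 TRQ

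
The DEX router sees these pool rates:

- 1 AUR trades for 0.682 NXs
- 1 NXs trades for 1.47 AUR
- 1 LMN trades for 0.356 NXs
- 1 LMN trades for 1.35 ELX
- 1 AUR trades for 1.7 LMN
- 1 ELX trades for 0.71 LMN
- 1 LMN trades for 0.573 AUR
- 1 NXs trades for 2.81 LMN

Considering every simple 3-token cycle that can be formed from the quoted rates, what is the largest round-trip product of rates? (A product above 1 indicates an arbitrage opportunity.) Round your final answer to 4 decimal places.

NXs→LMN→AUR→NXs: 2.81 × 0.573 × 0.682 = 1.09811
NXs→AUR→LMN→NXs: 1.47 × 1.7 × 0.356 = 0.88964
Maximum is NXs→LMN→AUR→NXs at 1.0981; arbitrage exists.

1.0981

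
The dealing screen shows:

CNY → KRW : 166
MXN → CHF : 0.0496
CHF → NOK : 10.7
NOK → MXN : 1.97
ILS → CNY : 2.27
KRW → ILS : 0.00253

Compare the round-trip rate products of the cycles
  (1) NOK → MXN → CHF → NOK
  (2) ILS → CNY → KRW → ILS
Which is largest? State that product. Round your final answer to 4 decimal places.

1.0455

(1) 1.97 × 0.0496 × 10.7 = 1.04552
(2) 2.27 × 166 × 0.00253 = 0.95335
Highest is cycle (1) at 1.0455 (>1, arbitrage).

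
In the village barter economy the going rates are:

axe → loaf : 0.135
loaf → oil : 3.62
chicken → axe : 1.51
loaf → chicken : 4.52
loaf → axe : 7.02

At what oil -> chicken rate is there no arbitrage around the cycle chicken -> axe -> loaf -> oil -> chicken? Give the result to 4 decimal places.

1.3551

Known legs of the cycle: 1.51 × 0.135 × 3.62 = 0.737937
For no arbitrage the full-cycle product must be 1, so the missing rate is 1 / 0.737937 ≈ 1.355129.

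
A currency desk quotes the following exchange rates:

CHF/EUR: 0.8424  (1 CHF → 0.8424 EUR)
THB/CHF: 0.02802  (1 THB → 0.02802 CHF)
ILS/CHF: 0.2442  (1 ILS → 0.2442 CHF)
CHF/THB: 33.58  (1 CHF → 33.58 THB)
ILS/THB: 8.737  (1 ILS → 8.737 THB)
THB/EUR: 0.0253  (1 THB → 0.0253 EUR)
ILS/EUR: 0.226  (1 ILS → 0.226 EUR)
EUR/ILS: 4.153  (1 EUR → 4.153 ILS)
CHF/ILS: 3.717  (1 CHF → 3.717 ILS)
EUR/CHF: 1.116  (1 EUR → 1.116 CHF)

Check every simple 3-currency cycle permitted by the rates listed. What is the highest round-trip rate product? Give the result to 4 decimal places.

EUR→CHF→THB→EUR: 1.116 × 33.58 × 0.0253 = 0.94812
EUR→CHF→ILS→EUR: 1.116 × 3.717 × 0.226 = 0.93749
EUR→ILS→THB→EUR: 4.153 × 8.737 × 0.0253 = 0.91800
CHF→ILS→THB→CHF: 3.717 × 8.737 × 0.02802 = 0.90996
EUR→ILS→CHF→EUR: 4.153 × 0.2442 × 0.8424 = 0.85433
Maximum is EUR→CHF→THB→EUR at 0.9481; no arbitrage — every cycle loses value.

0.9481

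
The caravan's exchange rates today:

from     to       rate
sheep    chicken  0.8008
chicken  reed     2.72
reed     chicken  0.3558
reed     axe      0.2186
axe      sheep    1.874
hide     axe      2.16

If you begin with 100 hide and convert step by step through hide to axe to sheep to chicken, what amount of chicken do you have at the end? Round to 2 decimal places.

100 hide × 2.16 = 216 axe
216 axe × 1.874 = 404.784 sheep
404.784 sheep × 0.8008 = 324.1510272 chicken

324.15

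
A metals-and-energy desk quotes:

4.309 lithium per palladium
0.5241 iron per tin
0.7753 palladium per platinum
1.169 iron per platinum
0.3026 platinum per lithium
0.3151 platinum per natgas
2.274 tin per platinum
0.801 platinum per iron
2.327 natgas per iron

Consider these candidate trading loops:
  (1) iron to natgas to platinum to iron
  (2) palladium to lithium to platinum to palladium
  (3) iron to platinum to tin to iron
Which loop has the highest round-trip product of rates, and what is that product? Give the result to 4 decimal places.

(1) 2.327 × 0.3151 × 1.169 = 0.85715
(2) 4.309 × 0.3026 × 0.7753 = 1.01092
(3) 0.801 × 2.274 × 0.5241 = 0.95463
Highest is cycle (2) at 1.0109 (>1, arbitrage).

1.0109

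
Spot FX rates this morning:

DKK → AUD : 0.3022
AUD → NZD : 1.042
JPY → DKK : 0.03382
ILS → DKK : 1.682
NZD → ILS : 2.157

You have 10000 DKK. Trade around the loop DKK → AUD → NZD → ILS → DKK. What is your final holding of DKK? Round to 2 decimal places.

10000 DKK × 0.3022 = 3022 AUD
3022 AUD × 1.042 = 3148.924 NZD
3148.924 NZD × 2.157 = 6792.229068 ILS
6792.229068 ILS × 1.682 = 11424.529292376 DKK

11424.53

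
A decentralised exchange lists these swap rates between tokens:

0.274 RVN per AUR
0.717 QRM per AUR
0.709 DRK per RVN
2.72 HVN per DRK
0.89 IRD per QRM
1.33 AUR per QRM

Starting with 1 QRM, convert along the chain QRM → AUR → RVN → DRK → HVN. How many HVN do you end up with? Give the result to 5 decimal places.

1 QRM × 1.33 = 1.33 AUR
1.33 AUR × 0.274 = 0.36442 RVN
0.36442 RVN × 0.709 = 0.25837378 DRK
0.25837378 DRK × 2.72 = 0.7027766816 HVN

0.70278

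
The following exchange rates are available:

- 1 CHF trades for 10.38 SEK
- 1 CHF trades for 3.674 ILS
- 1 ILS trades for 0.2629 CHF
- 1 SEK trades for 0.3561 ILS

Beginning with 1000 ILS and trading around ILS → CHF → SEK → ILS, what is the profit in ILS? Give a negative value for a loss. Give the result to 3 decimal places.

-28.238

1000 ILS × 0.2629 = 262.9 CHF
262.9 CHF × 10.38 = 2728.902 SEK
2728.902 SEK × 0.3561 = 971.7620022 ILS
Net change: 971.7620022 − 1000 = -28.2379978 ILS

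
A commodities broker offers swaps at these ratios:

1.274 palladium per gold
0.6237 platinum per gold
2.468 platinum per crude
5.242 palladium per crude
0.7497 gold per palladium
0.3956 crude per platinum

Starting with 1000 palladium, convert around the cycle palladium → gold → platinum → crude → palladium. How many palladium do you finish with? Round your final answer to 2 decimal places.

1000 palladium × 0.7497 = 749.7 gold
749.7 gold × 0.6237 = 467.58789 platinum
467.58789 platinum × 0.3956 = 184.977769284 crude
184.977769284 crude × 5.242 = 969.653466586728 palladium

969.65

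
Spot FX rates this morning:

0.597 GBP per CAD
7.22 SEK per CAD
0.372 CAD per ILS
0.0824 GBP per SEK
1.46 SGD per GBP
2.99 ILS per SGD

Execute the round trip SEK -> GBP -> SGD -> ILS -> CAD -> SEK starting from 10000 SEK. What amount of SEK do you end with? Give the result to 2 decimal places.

10000 SEK × 0.0824 = 824 GBP
824 GBP × 1.46 = 1203.04 SGD
1203.04 SGD × 2.99 = 3597.0896 ILS
3597.0896 ILS × 0.372 = 1338.1173312 CAD
1338.1173312 CAD × 7.22 = 9661.207131264 SEK

9661.21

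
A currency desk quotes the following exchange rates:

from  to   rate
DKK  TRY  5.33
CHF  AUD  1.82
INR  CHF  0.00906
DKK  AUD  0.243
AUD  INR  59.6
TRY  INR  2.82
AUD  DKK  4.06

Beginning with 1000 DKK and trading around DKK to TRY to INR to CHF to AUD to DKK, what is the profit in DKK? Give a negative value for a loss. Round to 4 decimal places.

1000 DKK × 5.33 = 5330 TRY
5330 TRY × 2.82 = 15030.6 INR
15030.6 INR × 0.00906 = 136.177236 CHF
136.177236 CHF × 1.82 = 247.84256952 AUD
247.84256952 AUD × 4.06 = 1006.2408322512 DKK
Net change: 1006.2408322512 − 1000 = 6.2408322512 DKK

6.2408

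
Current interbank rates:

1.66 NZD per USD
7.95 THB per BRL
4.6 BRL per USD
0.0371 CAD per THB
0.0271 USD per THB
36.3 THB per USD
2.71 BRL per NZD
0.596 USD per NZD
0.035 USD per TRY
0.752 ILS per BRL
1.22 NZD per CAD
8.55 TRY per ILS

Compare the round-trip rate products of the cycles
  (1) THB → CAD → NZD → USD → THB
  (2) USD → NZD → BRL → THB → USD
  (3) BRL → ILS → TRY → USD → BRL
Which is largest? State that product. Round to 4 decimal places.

(1) 0.0371 × 1.22 × 0.596 × 36.3 = 0.97923
(2) 1.66 × 2.71 × 7.95 × 0.0271 = 0.96920
(3) 0.752 × 8.55 × 0.035 × 4.6 = 1.03517
Highest is cycle (3) at 1.0352 (>1, arbitrage).

1.0352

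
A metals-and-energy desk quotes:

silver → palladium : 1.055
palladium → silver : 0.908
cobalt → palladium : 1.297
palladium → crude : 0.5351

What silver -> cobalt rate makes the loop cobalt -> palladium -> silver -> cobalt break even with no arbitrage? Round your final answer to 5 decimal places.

0.84913

Known legs of the cycle: 1.297 × 0.908 = 1.177676
For no arbitrage the full-cycle product must be 1, so the missing rate is 1 / 1.177676 ≈ 0.8491300.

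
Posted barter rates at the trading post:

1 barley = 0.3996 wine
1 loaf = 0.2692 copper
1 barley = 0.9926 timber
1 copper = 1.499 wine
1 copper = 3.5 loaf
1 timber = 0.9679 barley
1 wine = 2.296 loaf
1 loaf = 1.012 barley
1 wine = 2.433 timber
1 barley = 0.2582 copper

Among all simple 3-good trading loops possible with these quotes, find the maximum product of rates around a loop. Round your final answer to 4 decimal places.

0.9410

wine→timber→barley→wine: 2.433 × 0.9679 × 0.3996 = 0.94102
wine→loaf→barley→wine: 2.296 × 1.012 × 0.3996 = 0.92849
wine→loaf→copper→wine: 2.296 × 0.2692 × 1.499 = 0.92651
barley→copper→loaf→barley: 0.2582 × 3.5 × 1.012 = 0.91454
Maximum is wine→timber→barley→wine at 0.9410; no arbitrage — every cycle loses value.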